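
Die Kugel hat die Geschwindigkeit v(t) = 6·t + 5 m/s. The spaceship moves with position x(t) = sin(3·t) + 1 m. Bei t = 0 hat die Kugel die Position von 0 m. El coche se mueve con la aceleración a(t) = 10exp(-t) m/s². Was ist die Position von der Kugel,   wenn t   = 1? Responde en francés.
Nous devons trouver l'intégrale de notre équation de la vitesse v(t) = 6·t + 5 1 fois. En intégrant la vitesse et en utilisant la condition initiale x(0) = 0, nous obtenons x(t) = 3·t^2 + 5·t. De l'équation de la position x(t) = 3·t^2 + 5·t, nous substituons t = 1 pour obtenir x = 8.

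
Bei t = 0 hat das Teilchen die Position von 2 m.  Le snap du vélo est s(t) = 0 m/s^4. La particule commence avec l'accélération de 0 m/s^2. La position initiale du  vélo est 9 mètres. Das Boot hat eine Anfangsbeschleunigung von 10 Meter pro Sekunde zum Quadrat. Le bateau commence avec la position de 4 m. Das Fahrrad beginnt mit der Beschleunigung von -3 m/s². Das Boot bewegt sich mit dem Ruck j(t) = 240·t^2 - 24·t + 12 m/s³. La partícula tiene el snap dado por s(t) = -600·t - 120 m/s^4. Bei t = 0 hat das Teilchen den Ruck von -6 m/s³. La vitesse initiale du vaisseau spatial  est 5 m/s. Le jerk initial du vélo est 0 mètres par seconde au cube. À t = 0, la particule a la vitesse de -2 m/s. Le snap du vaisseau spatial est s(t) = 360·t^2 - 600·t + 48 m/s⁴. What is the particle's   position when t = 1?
We must find the antiderivative of our snap equation s(t) = -600·t - 120 4 times. Integrating snap and using the initial condition j(0) = -6, we get j(t) = -300·t^2 - 120·t - 6. Taking ∫j(t)dt and applying a(0) = 0, we find a(t) = 2·t·(-50·t^2 - 30·t - 3). Finding the integral of a(t) and using v(0) = -2: v(t) = -25·t^4 - 20·t^3 - 3·t^2 - 2. The antiderivative of velocity, with x(0) = 2, gives position: x(t) = -5·t^5 - 5·t^4 - t^3 - 2·t + 2. From the given position equation x(t) = -5·t^5 - 5·t^4 - t^3 - 2·t + 2, we substitute t = 1 to get x = -11.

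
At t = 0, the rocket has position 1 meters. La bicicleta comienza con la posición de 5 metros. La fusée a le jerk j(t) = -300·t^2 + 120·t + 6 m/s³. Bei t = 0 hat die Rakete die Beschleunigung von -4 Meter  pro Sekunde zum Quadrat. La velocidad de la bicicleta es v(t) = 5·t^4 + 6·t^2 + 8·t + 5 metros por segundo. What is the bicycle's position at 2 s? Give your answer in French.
Nous devons intégrer notre équation de la vitesse v(t) = 5·t^4 + 6·t^2 + 8·t + 5 1 fois. En intégrant la vitesse et en utilisant la condition initiale x(0) = 5, nous obtenons x(t) = t^5 + 2·t^3 + 4·t^2 + 5·t + 5. De l'équation de la position x(t) = t^5 + 2·t^3 + 4·t^2 + 5·t + 5, nous substituons t = 2 pour obtenir x = 79.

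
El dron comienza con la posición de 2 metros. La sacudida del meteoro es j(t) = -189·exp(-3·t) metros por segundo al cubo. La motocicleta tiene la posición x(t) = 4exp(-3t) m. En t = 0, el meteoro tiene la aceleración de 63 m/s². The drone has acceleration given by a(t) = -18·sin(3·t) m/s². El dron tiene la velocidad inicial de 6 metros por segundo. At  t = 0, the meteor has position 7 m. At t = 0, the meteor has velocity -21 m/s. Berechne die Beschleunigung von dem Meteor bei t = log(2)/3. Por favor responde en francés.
Pour résoudre ceci, nous devons prendre 1 intégrale de notre équation du jerk j(t) = -189·exp(-3·t). En intégrant le jerk et en utilisant la condition initiale a(0) = 63, nous obtenons a(t) = 63·exp(-3·t). De l'équation de l'accélération a(t) = 63·exp(-3·t), nous substituons t = log(2)/3 pour obtenir a = 63/2.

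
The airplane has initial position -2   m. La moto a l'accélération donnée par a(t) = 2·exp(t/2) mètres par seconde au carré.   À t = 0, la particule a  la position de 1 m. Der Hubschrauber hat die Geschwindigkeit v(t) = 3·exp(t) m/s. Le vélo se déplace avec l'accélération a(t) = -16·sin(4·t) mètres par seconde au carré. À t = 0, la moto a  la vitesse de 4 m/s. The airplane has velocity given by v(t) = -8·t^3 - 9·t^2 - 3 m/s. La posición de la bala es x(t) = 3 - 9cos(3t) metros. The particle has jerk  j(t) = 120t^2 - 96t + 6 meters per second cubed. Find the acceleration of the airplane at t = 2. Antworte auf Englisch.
We must differentiate our velocity equation v(t) = -8·t^3 - 9·t^2 - 3 1 time. Differentiating velocity, we get acceleration: a(t) = -24·t^2 - 18·t. From the given acceleration equation a(t) = -24·t^2 - 18·t, we substitute t = 2 to get a = -132.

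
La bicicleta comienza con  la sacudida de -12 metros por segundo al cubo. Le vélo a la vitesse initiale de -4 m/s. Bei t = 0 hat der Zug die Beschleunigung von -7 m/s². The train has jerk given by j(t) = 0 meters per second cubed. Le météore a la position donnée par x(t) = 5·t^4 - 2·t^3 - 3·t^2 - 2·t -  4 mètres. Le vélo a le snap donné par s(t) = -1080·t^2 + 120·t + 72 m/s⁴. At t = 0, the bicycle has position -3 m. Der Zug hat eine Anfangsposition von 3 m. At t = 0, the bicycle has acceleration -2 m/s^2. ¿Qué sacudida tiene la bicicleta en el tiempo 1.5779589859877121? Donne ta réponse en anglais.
To find the answer, we compute 1 integral of s(t) = -1080·t^2 + 120·t + 72. Finding the integral of s(t) and using j(0) = -12: j(t) = -360·t^3 + 60·t^2 + 72·t - 12. Using j(t) = -360·t^3 + 60·t^2 + 72·t - 12 and substituting t = 1.5779589859877121, we find j = -1163.44630230545.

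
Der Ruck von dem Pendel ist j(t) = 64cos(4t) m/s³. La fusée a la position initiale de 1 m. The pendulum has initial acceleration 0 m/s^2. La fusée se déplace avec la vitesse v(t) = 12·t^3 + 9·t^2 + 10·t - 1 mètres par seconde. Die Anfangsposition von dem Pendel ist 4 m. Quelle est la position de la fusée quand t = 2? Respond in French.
En partant de la vitesse v(t) = 12·t^3 + 9·t^2 + 10·t - 1, nous prenons 1 intégrale. L'intégrale de la vitesse, avec x(0) = 1, donne la position: x(t) = 3·t^4 + 3·t^3 + 5·t^2 - t + 1. En utilisant x(t) = 3·t^4 + 3·t^3 + 5·t^2 - t + 1 et en substituant t = 2, nous trouvons x = 91.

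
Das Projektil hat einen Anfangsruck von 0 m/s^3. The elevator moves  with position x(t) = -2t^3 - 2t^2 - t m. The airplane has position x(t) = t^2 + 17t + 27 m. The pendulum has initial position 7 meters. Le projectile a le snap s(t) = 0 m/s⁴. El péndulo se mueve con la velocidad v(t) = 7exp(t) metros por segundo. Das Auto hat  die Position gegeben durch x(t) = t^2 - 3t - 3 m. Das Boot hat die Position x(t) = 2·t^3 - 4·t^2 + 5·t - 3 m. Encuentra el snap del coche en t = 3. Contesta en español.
Debemos derivar nuestra ecuación de la posición x(t) = t^2 - 3·t - 3 4 veces. Tomando d/dt de x(t), encontramos v(t) = 2·t - 3. La derivada de la velocidad da la aceleración: a(t) = 2. La derivada de la aceleración da la sacudida: j(t) = 0. Derivando la sacudida, obtenemos el snap: s(t) = 0. Usando s(t) = 0 y sustituyendo t = 3, encontramos s = 0.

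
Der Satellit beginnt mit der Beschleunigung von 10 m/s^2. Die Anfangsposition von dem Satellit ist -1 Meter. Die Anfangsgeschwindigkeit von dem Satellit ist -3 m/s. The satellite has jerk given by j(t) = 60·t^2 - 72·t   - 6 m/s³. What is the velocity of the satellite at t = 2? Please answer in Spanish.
Para resolver esto, necesitamos tomar 2 integrales de nuestra ecuación de la sacudida j(t) = 60·t^2 - 72·t - 6. Integrando la sacudida y usando la condición inicial a(0) = 10, obtenemos a(t) = 20·t^3 - 36·t^2 - 6·t + 10. Integrando la aceleración y usando la condición inicial v(0) = -3, obtenemos v(t) = 5·t^4 - 12·t^3 - 3·t^2 + 10·t - 3. Tenemos la velocidad v(t) = 5·t^4 - 12·t^3 - 3·t^2 + 10·t - 3. Sustituyendo t = 2: v(2) = -11.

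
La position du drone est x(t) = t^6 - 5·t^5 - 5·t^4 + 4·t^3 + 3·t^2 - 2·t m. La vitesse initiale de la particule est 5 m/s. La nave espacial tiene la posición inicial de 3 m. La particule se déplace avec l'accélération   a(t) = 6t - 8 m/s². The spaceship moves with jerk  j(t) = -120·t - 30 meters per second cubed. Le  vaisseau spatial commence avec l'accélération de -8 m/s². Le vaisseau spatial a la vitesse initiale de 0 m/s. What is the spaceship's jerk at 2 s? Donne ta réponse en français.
De l'équation du jerk j(t) = -120·t - 30, nous substituons t = 2 pour obtenir j = -270.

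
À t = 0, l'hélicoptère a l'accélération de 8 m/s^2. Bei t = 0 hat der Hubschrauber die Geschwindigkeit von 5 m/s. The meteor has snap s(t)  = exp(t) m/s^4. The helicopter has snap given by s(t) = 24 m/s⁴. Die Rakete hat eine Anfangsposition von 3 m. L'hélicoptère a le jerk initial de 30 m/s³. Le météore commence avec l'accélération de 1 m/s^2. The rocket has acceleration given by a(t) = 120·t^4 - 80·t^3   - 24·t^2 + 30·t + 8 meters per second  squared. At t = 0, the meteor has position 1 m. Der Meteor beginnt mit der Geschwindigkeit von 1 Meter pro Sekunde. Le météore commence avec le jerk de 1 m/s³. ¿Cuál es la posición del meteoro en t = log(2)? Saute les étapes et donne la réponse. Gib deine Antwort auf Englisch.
x(log(2)) = 2.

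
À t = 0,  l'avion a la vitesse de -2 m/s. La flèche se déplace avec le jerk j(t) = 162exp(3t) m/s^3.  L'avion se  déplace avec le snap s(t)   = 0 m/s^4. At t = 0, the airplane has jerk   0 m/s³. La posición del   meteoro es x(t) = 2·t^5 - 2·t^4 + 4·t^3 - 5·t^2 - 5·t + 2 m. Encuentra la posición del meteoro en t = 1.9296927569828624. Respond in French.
Nous avons la position x(t) = 2·t^5 - 2·t^4 + 4·t^3 - 5·t^2 - 5·t + 2. En substituant t = 1.9296927569828624: x(1.9296927569828624) = 28.2577891959250.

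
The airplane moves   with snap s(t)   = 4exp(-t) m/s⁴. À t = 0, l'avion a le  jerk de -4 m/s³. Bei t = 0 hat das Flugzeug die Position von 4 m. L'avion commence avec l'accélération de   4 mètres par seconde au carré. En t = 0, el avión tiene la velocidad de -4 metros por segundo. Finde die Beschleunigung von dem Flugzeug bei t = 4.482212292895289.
Ausgehend von dem Snap s(t) = 4·exp(-t), nehmen wir 2 Stammfunktionen. Durch Integration von dem Snap und Verwendung der Anfangsbedingung j(0) = -4, erhalten wir j(t) = -4·exp(-t). Die Stammfunktion von dem Ruck ist die Beschleunigung. Mit a(0) = 4 erhalten wir a(t) = 4·exp(-t). Mit a(t) = 4·exp(-t) und Einsetzen von t = 4.482212292895289, finden wir a = 0.0452334721561854.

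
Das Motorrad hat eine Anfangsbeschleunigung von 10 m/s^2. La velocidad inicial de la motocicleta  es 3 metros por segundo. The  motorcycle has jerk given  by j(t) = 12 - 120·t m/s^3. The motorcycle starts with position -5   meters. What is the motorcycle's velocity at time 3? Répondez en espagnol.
Debemos encontrar la integral de nuestra ecuación de la sacudida j(t) = 12 - 120·t 2 veces. Integrando la sacudida y usando la condición inicial a(0) = 10, obtenemos a(t) = -60·t^2 + 12·t + 10. Tomando ∫a(t)dt y aplicando v(0) = 3, encontramos v(t) = -20·t^3 + 6·t^2 + 10·t + 3. Usando v(t) = -20·t^3 + 6·t^2 + 10·t + 3 y sustituyendo t = 3, encontramos v = -453.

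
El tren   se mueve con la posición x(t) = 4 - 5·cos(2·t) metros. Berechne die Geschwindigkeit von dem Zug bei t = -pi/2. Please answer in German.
Wir müssen unsere Gleichung für die Position x(t) = 4 - 5·cos(2·t) 1-mal ableiten. Durch Ableiten von der Position erhalten wir die Geschwindigkeit: v(t) = 10·sin(2·t). Aus der Gleichung für die Geschwindigkeit v(t) = 10·sin(2·t), setzen wir t = -pi/2 ein und erhalten v = 0.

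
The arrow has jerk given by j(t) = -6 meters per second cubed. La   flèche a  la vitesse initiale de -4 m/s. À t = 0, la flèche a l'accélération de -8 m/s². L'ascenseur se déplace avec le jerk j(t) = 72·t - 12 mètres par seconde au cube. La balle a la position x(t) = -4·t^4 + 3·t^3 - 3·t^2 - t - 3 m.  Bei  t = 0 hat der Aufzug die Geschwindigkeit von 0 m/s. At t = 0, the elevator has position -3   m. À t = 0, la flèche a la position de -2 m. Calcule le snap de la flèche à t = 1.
En partant du jerk j(t) = -6, nous prenons 1 dérivée. La dérivée du jerk donne le snap: s(t) = 0. De l'équation du snap s(t) = 0, nous substituons t = 1 pour obtenir s = 0.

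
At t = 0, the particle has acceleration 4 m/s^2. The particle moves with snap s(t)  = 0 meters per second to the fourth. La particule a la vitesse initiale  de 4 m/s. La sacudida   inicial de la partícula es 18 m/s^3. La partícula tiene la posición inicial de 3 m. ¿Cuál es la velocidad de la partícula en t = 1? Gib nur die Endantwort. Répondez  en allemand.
v(1) = 17.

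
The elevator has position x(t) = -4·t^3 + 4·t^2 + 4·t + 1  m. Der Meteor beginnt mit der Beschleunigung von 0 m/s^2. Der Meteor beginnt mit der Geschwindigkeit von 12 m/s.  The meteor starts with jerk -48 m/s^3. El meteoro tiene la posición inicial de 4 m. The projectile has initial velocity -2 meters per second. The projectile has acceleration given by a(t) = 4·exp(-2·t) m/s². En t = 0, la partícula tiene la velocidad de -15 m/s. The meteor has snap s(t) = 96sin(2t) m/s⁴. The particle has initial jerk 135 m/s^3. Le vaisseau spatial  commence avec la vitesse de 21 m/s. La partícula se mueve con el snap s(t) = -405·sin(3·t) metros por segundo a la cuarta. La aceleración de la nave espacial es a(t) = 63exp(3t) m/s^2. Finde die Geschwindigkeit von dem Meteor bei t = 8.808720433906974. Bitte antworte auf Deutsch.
Wir müssen das Integral unserer Gleichung für den Snap s(t) = 96·sin(2·t) 3-mal finden. Das Integral von dem Snap ist der Ruck. Mit j(0) = -48 erhalten wir j(t) = -48·cos(2·t). Mit ∫j(t)dt und Anwendung von a(0) = 0, finden wir a(t) = -24·sin(2·t). Durch Integration von der Beschleunigung und Verwendung der Anfangsbedingung v(0) = 12, erhalten wir v(t) = 12·cos(2·t). Aus der Gleichung für die Geschwindigkeit v(t) = 12·cos(2·t), setzen wir t = 8.808720433906974 ein und erhalten v = 3.98692279873973.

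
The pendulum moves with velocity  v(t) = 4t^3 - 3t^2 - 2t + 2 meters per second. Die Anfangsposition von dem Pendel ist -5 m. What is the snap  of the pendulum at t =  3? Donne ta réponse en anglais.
We must differentiate our velocity equation v(t) = 4·t^3 - 3·t^2 - 2·t + 2 3 times. Differentiating velocity, we get acceleration: a(t) = 12·t^2 - 6·t - 2. Differentiating acceleration, we get jerk: j(t) = 24·t - 6. Taking d/dt of j(t), we find s(t) = 24. We have snap s(t) = 24. Substituting t = 3: s(3) = 24.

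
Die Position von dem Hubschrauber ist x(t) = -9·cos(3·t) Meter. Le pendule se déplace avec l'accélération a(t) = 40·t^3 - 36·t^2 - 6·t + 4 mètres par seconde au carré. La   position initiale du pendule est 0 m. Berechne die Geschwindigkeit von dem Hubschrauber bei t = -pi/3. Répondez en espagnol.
Debemos derivar nuestra ecuación de la posición x(t) = -9·cos(3·t) 1 vez. Derivando la posición, obtenemos la velocidad: v(t) = 27·sin(3·t). De la ecuación de la velocidad v(t) = 27·sin(3·t), sustituimos t = -pi/3 para obtener v = 0.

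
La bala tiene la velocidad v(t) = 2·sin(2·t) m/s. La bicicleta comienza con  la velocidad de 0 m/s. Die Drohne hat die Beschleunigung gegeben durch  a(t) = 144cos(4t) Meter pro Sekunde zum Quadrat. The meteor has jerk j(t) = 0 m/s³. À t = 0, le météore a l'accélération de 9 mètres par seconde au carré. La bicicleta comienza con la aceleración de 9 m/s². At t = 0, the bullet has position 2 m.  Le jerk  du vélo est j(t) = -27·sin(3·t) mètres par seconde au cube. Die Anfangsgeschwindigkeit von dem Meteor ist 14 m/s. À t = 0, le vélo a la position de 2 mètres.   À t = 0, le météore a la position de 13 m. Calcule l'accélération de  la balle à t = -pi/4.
Nous devons dériver notre équation de la vitesse v(t) = 2·sin(2·t) 1 fois. En prenant d/dt de v(t), nous trouvons a(t) = 4·cos(2·t). Nous avons l'accélération a(t) = 4·cos(2·t). En substituant t = -pi/4: a(-pi/4) = 0.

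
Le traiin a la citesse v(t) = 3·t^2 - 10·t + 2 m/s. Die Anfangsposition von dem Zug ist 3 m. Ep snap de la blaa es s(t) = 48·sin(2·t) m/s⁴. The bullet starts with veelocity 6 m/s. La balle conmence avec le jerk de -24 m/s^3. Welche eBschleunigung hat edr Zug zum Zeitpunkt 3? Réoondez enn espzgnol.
Para resolver esto, necesitamos tomar 1 derivada de nuestra ecuación de la velocidad v(t) = 3·t^2 - 10·t + 2. Tomando d/dt de v(t), encontramos a(t) = 6·t - 10. Tenemos la aceleración a(t) = 6·t - 10. Sustituyendo t = 3: a(3) = 8.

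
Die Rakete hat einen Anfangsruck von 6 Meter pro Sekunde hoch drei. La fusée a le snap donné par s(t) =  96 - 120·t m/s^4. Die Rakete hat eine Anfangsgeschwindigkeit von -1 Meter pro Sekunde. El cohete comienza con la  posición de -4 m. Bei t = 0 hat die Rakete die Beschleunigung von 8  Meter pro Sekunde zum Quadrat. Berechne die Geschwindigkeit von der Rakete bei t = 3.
Wir müssen die Stammfunktion unserer Gleichung für den Snap s(t) = 96 - 120·t 3-mal finden. Durch Integration von dem Snap und Verwendung der Anfangsbedingung j(0) = 6, erhalten wir j(t) = -60·t^2 + 96·t + 6. Die Stammfunktion von dem Ruck ist die Beschleunigung. Mit a(0) = 8 erhalten wir a(t) = -20·t^3 + 48·t^2 + 6·t + 8. Die Stammfunktion von der Beschleunigung, mit v(0) = -1, ergibt die Geschwindigkeit: v(t) = -5·t^4 + 16·t^3 + 3·t^2 + 8·t - 1. Aus der Gleichung für die Geschwindigkeit v(t) = -5·t^4 + 16·t^3 + 3·t^2 + 8·t - 1, setzen wir t = 3 ein und erhalten v = 77.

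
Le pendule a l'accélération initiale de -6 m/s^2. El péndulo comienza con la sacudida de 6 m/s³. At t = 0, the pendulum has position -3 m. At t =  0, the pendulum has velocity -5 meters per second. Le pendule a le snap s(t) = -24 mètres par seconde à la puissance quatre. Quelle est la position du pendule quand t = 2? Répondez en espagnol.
Necesitamos integrar nuestra ecuación del snap s(t) = -24 4 veces. Integrando el snap y usando la condición inicial j(0) = 6, obtenemos j(t) = 6 - 24·t. La antiderivada de la sacudida, con a(0) = -6, da la aceleración: a(t) = -12·t^2 + 6·t - 6. La integral de la aceleración, con v(0) = -5, da la velocidad: v(t) = -4·t^3 + 3·t^2 - 6·t - 5. La integral de la velocidad, con x(0) = -3, da la posición: x(t) = -t^4 + t^3 - 3·t^2 - 5·t - 3. Tenemos la posición x(t) = -t^4 + t^3 - 3·t^2 - 5·t - 3. Sustituyendo t = 2: x(2) = -33.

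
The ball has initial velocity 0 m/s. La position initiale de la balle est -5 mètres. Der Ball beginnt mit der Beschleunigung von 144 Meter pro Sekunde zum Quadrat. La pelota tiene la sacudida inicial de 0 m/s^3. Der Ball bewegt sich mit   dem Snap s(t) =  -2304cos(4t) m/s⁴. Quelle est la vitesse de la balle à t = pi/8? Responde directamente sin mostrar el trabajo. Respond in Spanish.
La respuesta es 36.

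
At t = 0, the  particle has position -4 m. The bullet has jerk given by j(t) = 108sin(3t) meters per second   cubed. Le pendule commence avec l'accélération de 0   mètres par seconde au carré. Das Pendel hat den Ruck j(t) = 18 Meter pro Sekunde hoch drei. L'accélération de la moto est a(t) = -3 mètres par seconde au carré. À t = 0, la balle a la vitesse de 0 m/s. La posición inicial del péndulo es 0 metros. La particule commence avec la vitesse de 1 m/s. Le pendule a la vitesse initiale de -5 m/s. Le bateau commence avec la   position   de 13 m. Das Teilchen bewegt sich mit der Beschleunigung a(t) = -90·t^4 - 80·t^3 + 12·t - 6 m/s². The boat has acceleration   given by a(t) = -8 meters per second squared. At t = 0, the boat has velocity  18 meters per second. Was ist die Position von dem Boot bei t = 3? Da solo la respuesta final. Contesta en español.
La posición en t = 3 es x = 31.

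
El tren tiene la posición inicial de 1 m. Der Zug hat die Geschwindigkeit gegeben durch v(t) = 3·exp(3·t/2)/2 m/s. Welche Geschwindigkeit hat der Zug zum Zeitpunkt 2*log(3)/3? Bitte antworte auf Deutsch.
Mit v(t) = 3·exp(3·t/2)/2 und Einsetzen von t = 2*log(3)/3, finden wir v = 9/2.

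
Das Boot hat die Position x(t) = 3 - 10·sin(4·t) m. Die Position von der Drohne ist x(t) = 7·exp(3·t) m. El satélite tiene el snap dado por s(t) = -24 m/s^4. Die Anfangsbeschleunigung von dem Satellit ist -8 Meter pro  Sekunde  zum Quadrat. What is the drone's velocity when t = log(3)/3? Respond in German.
Ausgehend von der Position x(t) = 7·exp(3·t), nehmen wir 1 Ableitung. Die Ableitung von der Position ergibt die Geschwindigkeit: v(t) = 21·exp(3·t). Wir haben die Geschwindigkeit v(t) = 21·exp(3·t). Durch Einsetzen von t = log(3)/3: v(log(3)/3) = 63.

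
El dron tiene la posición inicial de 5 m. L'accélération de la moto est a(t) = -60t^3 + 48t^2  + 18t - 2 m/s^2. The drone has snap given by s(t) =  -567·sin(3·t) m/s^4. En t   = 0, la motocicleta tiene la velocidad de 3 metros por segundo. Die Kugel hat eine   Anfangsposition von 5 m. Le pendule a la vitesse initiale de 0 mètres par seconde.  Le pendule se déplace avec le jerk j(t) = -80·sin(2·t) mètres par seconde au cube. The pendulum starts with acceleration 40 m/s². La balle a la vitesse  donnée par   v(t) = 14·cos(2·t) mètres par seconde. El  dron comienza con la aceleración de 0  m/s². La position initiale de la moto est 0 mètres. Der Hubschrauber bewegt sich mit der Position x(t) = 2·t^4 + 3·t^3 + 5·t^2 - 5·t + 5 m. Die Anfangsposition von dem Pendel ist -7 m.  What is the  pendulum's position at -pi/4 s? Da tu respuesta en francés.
Nous devons trouver l'intégrale de notre équation du jerk j(t) = -80·sin(2·t) 3 fois. En prenant ∫j(t)dt et en appliquant a(0) = 40, nous trouvons a(t) = 40·cos(2·t). En intégrant l'accélération et en utilisant la condition initiale v(0) = 0, nous obtenons v(t) = 20·sin(2·t). En prenant ∫v(t)dt et en appliquant x(0) = -7, nous trouvons x(t) = 3 - 10·cos(2·t). De l'équation de la position x(t) = 3 - 10·cos(2·t), nous substituons t = -pi/4 pour obtenir x = 3.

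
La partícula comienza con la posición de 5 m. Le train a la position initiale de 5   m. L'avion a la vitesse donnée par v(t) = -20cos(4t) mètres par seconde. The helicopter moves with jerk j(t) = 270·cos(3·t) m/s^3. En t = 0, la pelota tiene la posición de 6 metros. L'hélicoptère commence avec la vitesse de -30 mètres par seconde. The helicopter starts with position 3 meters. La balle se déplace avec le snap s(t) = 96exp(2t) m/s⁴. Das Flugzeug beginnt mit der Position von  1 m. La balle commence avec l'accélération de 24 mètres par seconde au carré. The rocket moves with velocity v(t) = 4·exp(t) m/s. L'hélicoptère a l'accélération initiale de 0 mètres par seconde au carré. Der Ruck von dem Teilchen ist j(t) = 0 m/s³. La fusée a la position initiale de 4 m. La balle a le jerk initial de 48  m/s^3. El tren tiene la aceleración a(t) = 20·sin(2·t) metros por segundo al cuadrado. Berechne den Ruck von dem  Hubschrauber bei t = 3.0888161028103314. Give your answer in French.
En utilisant j(t) = 270·cos(3·t) et en substituant t = 3.0888161028103314, nous trouvons j = -266.622846165112.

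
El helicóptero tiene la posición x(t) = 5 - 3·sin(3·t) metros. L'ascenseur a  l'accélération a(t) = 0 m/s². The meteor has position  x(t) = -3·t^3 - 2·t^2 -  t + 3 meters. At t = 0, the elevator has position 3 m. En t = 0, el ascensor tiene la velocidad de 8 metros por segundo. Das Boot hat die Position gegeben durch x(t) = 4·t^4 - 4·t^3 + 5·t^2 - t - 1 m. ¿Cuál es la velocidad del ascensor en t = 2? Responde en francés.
Nous devons intégrer notre équation de l'accélération a(t) = 0 1 fois. En prenant ∫a(t)dt et en appliquant v(0) = 8, nous trouvons v(t) = 8. Nous avons la vitesse v(t) = 8. En substituant t = 2: v(2) = 8.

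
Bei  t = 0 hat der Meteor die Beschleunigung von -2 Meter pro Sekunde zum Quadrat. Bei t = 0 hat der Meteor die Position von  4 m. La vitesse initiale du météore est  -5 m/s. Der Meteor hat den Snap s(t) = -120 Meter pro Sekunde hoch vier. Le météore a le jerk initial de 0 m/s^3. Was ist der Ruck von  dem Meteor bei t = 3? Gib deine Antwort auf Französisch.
Nous devons intégrer notre équation du snap s(t) = -120 1 fois. L'intégrale du snap, avec j(0) = 0, donne le jerk: j(t) = -120·t. Nous avons le jerk j(t) = -120·t. En substituant t = 3: j(3) = -360.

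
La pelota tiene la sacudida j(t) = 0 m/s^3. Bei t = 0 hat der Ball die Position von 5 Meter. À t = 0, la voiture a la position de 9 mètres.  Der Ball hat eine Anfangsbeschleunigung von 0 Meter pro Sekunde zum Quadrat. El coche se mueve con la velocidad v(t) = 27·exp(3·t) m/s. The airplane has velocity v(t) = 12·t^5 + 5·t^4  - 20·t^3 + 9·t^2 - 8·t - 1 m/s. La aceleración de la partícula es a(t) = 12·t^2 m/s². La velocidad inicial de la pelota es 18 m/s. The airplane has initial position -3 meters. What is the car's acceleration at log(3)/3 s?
To solve this, we need to take 1 derivative of our velocity equation v(t) = 27·exp(3·t). Taking d/dt of v(t), we find a(t) = 81·exp(3·t). From the given acceleration equation a(t) = 81·exp(3·t), we substitute t = log(3)/3 to get a = 243.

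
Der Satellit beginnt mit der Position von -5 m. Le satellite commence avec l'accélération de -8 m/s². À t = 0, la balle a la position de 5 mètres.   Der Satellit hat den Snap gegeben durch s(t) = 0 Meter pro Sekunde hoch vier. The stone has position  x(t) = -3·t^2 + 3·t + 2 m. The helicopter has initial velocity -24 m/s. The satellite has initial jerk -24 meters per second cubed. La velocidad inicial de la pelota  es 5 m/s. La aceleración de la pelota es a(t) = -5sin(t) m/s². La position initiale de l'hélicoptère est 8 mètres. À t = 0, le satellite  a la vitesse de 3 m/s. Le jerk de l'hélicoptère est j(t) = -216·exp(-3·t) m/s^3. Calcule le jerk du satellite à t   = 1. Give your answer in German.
Wir müssen das Integral unserer Gleichung für den Snap s(t) = 0 1-mal finden. Das Integral von dem Snap, mit j(0) = -24, ergibt den Ruck: j(t) = -24. Mit j(t) = -24 und Einsetzen von t = 1, finden wir j = -24.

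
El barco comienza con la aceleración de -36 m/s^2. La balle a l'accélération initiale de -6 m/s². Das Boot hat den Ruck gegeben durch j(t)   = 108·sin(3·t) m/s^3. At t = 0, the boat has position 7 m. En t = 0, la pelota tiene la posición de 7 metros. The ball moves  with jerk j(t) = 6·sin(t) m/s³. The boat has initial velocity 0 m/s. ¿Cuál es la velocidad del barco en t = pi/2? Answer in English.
To solve this, we need to take 2 antiderivatives of our jerk equation j(t) = 108·sin(3·t). The integral of jerk is acceleration. Using a(0) = -36, we get a(t) = -36·cos(3·t). The antiderivative of acceleration is velocity. Using v(0) = 0, we get v(t) = -12·sin(3·t). We have velocity v(t) = -12·sin(3·t). Substituting t = pi/2: v(pi/2) = 12.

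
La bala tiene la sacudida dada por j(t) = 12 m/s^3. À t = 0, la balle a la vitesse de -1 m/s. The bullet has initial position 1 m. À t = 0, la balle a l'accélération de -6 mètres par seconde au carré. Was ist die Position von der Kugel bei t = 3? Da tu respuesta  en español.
Para resolver esto, necesitamos tomar 3 integrales de nuestra ecuación de la sacudida j(t) = 12. La antiderivada de la sacudida es la aceleración. Usando a(0) = -6, obtenemos a(t) = 12·t - 6. La antiderivada de la aceleración, con v(0) = -1, da la velocidad: v(t) = 6·t^2 - 6·t - 1. Tomando ∫v(t)dt y aplicando x(0) = 1, encontramos x(t) = 2·t^3 - 3·t^2 - t + 1. Usando x(t) = 2·t^3 - 3·t^2 - t + 1 y sustituyendo t = 3, encontramos x = 25.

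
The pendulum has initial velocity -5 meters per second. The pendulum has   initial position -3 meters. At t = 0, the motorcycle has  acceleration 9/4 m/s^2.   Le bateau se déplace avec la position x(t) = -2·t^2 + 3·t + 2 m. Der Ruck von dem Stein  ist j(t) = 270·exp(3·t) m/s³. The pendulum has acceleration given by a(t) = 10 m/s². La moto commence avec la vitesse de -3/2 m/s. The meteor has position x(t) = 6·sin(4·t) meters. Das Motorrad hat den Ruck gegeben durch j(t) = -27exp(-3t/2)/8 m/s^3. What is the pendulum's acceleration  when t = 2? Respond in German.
Wir haben die Beschleunigung a(t) = 10. Durch Einsetzen von t = 2: a(2) = 10.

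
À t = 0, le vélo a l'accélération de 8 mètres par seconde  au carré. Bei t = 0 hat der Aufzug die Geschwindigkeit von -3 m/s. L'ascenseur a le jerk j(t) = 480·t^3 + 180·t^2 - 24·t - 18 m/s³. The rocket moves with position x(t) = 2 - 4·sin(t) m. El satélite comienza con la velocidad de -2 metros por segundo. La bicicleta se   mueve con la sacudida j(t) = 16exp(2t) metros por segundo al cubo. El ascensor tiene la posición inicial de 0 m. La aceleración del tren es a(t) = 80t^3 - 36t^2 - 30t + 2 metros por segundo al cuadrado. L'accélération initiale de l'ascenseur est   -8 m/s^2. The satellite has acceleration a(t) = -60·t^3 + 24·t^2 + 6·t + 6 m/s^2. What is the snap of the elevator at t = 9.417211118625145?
Starting from jerk j(t) = 480·t^3 + 180·t^2 - 24·t - 18, we take 1 derivative. The derivative of jerk gives snap: s(t) = 1440·t^2 + 360·t - 24. Using s(t) = 1440·t^2 + 360·t - 24 and substituting t = 9.417211118625145, we find s = 131070.961966675.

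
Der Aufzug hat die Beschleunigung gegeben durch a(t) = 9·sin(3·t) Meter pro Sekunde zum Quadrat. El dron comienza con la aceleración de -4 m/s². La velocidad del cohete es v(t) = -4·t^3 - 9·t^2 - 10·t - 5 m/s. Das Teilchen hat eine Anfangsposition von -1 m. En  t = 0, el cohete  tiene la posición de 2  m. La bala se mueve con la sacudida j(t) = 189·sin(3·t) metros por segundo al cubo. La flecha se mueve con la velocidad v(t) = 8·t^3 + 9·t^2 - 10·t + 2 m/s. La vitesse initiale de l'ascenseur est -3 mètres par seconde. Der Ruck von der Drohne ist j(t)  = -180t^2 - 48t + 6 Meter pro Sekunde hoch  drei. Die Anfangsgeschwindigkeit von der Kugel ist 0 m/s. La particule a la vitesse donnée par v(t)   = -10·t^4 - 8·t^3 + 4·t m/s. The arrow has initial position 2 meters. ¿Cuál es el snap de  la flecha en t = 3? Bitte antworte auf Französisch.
Pour résoudre ceci, nous devons prendre 3 dérivées de notre équation de la vitesse v(t) = 8·t^3 + 9·t^2 - 10·t + 2. En prenant d/dt de v(t), nous trouvons a(t) = 24·t^2 + 18·t - 10. La dérivée de l'accélération donne le jerk: j(t) = 48·t + 18. En prenant d/dt de j(t), nous trouvons s(t) = 48. De l'équation du snap s(t) = 48, nous substituons t = 3 pour obtenir s = 48.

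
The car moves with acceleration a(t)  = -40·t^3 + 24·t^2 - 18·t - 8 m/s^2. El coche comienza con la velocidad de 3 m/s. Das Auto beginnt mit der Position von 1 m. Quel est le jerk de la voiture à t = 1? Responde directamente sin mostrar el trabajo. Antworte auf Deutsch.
j(1) = -90.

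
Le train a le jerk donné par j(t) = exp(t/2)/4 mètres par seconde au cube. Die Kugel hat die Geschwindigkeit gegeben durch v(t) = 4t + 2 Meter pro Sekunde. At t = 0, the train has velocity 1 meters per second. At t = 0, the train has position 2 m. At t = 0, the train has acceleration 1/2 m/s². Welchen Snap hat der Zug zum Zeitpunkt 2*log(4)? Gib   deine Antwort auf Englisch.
Starting from jerk j(t) = exp(t/2)/4, we take 1 derivative. Differentiating jerk, we get snap: s(t) = exp(t/2)/8. From the given snap equation s(t) = exp(t/2)/8, we substitute t = 2*log(4) to get s = 1/2.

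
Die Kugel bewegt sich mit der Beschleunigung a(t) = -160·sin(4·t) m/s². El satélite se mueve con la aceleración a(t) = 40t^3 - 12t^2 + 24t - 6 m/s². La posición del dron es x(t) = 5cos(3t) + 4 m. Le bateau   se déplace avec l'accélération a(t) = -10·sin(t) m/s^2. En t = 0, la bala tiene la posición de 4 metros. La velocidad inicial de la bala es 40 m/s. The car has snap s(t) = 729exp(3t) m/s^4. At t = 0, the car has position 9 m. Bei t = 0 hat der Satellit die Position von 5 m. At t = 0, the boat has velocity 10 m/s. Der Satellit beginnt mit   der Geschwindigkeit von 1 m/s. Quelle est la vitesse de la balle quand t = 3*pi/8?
En partant de l'accélération a(t) = -160·sin(4·t), nous prenons 1 intégrale. En prenant ∫a(t)dt et en appliquant v(0) = 40, nous trouvons v(t) = 40·cos(4·t). En utilisant v(t) = 40·cos(4·t) et en substituant t = 3*pi/8, nous trouvons v = 0.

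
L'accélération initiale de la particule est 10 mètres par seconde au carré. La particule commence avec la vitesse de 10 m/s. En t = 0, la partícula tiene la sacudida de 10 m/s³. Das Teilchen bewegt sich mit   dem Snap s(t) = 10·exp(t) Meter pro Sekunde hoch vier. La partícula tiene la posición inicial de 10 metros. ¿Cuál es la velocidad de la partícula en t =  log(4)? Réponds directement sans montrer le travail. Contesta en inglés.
The answer is 40.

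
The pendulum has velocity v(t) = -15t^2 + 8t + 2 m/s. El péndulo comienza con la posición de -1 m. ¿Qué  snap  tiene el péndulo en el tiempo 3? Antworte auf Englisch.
We must differentiate our velocity equation v(t) = -15·t^2 + 8·t + 2 3 times. Taking d/dt of v(t), we find a(t) = 8 - 30·t. The derivative of acceleration gives jerk: j(t) = -30. Differentiating jerk, we get snap: s(t) = 0. Using s(t) = 0 and substituting t = 3, we find s = 0.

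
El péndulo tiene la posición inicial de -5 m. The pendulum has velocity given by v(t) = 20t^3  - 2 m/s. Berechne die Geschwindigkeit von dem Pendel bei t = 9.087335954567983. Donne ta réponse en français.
Nous avons la vitesse v(t) = 20·t^3 - 2. En substituant t = 9.087335954567983: v(9.087335954567983) = 15006.5849496593.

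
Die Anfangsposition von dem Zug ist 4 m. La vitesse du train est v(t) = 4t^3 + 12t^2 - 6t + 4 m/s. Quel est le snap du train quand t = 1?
En partant de la vitesse v(t) = 4·t^3 + 12·t^2 - 6·t + 4, nous prenons 3 dérivées. En dérivant la vitesse, nous obtenons l'accélération: a(t) = 12·t^2 + 24·t - 6. La dérivée de l'accélération donne le jerk: j(t) = 24·t + 24. En dérivant le jerk, nous obtenons le snap: s(t) = 24. De l'équation du snap s(t) = 24, nous substituons t = 1 pour obtenir s = 24.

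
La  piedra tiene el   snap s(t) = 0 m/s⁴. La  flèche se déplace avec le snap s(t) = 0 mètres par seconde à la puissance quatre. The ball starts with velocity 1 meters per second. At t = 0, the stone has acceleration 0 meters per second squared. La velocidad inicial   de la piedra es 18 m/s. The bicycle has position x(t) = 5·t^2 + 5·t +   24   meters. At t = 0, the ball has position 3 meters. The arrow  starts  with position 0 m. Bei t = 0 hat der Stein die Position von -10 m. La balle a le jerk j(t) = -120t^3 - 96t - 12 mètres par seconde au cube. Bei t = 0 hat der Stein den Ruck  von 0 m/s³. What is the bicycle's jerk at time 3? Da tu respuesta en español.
Para resolver esto, necesitamos tomar 3 derivadas de nuestra ecuación de la posición x(t) = 5·t^2 + 5·t + 24. Tomando d/dt de x(t), encontramos v(t) = 10·t + 5. La derivada de la velocidad da la aceleración: a(t) = 10. La derivada de la aceleración da la sacudida: j(t) = 0. Usando j(t) = 0 y sustituyendo t = 3, encontramos j = 0.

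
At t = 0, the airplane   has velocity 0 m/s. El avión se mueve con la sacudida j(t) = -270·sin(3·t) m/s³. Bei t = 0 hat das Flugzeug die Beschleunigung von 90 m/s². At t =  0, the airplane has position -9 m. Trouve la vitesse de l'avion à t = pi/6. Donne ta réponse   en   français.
Nous devons intégrer notre équation du jerk j(t) = -270·sin(3·t) 2 fois. En intégrant le jerk et en utilisant la condition initiale a(0) = 90, nous obtenons a(t) = 90·cos(3·t). En prenant ∫a(t)dt et en appliquant v(0) = 0, nous trouvons v(t) = 30·sin(3·t). En utilisant v(t) = 30·sin(3·t) et en substituant t = pi/6, nous trouvons v = 30.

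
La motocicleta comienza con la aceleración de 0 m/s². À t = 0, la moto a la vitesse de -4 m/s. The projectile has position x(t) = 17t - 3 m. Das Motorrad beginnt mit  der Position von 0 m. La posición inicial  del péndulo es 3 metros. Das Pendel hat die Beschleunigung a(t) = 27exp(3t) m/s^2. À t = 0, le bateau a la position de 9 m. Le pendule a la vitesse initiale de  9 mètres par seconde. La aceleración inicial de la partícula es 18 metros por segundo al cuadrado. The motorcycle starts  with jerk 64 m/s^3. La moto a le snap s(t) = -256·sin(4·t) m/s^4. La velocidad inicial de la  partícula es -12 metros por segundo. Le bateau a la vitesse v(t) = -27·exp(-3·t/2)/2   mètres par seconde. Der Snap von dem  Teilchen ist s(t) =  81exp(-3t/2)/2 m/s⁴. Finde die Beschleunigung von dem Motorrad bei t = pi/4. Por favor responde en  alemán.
Ausgehend von dem Snap s(t) = -256·sin(4·t), nehmen wir 2 Integrale. Mit ∫s(t)dt und Anwendung von j(0) = 64, finden wir j(t) = 64·cos(4·t). Das Integral von dem Ruck ist die Beschleunigung. Mit a(0) = 0 erhalten wir a(t) = 16·sin(4·t). Mit a(t) = 16·sin(4·t) und Einsetzen von t = pi/4, finden wir a = 0.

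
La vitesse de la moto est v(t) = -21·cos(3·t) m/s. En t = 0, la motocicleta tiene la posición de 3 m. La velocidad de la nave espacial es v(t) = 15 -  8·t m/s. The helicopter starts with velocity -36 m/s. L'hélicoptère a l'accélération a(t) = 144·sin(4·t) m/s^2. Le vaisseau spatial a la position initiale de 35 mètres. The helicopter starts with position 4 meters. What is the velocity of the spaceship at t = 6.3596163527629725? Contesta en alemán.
Mit v(t) = 15 - 8·t und Einsetzen von t = 6.3596163527629725, finden wir v = -35.8769308221038.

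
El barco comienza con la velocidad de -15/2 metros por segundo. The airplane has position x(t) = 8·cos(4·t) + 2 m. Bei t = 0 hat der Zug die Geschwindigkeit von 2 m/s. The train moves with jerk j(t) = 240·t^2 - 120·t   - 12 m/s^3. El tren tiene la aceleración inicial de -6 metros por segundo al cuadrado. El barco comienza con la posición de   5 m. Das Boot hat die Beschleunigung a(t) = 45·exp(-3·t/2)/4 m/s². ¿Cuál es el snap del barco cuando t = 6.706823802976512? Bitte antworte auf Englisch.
To solve this, we need to take 2 derivatives of our acceleration equation a(t) = 45·exp(-3·t/2)/4. The derivative of acceleration gives jerk: j(t) = -135·exp(-3·t/2)/8. Taking d/dt of j(t), we find s(t) = 405·exp(-3·t/2)/16. From the given snap equation s(t) = 405·exp(-3·t/2)/16, we substitute t = 6.706823802976512 to get s = 0.00108200729157911.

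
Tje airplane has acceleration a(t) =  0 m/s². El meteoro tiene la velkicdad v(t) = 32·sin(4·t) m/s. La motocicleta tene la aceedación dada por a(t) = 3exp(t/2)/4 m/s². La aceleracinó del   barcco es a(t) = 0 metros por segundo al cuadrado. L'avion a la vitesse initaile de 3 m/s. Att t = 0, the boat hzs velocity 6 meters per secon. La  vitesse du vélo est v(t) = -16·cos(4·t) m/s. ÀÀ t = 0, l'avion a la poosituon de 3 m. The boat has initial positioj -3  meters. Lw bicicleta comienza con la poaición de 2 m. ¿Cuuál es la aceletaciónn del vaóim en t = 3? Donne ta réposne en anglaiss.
From the given acceleration equation a(t) = 0, we substitute t = 3 to get a = 0.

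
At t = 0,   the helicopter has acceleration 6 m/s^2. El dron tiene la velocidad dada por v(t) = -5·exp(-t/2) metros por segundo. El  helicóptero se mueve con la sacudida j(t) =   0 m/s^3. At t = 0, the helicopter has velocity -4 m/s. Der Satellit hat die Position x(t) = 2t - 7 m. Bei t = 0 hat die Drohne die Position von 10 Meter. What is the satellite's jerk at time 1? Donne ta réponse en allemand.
Ausgehend von der Position x(t) = 2·t - 7, nehmen wir 3 Ableitungen. Die Ableitung von der Position ergibt die Geschwindigkeit: v(t) = 2. Mit d/dt von v(t) finden wir a(t) = 0. Durch Ableiten von der Beschleunigung erhalten wir den Ruck: j(t) = 0. Wir haben den Ruck j(t) = 0. Durch Einsetzen von t = 1: j(1) = 0.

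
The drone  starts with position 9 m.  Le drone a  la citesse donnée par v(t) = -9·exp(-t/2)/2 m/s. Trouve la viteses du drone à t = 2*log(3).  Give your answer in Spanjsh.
De la ecuación de la velocidad v(t) = -9·exp(-t/2)/2, sustituimos t = 2*log(3) para obtener v = -3/2.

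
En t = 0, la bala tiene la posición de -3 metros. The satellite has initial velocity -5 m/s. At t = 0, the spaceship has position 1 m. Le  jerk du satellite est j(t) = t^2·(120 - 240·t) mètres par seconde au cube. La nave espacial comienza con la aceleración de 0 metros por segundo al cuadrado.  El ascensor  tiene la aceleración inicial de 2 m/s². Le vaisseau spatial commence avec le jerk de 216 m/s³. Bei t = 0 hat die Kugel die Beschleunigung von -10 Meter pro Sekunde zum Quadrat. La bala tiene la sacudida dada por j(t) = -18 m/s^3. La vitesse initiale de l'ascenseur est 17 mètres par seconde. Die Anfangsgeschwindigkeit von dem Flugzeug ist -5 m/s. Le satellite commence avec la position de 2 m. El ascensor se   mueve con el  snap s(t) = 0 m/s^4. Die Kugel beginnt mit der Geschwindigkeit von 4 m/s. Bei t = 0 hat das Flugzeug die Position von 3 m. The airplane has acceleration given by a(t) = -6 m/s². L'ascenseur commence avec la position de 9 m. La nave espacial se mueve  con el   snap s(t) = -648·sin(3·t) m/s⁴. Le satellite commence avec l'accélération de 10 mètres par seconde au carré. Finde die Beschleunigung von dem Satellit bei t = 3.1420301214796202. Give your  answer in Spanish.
Debemos encontrar la antiderivada de nuestra ecuación de la sacudida j(t) = t^2·(120 - 240·t) 1 vez. La integral de la sacudida es la aceleración. Usando a(0) = 10, obtenemos a(t) = -60·t^4 + 40·t^3 + 10. Tenemos la aceleración a(t) = -60·t^4 + 40·t^3 + 10. Sustituyendo t = 3.1420301214796202: a(3.1420301214796202) = -4597.03230661975.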